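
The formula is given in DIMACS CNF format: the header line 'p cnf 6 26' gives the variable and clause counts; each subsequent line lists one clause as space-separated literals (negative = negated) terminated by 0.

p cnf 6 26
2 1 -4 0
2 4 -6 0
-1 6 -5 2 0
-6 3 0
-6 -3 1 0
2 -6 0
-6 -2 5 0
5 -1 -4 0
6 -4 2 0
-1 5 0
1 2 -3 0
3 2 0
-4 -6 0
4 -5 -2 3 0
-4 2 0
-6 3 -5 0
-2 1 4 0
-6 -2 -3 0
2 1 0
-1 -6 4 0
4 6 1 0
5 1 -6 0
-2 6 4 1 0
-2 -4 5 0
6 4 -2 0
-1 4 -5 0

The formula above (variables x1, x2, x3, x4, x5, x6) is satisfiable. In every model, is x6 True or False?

False

Suppose x6 = True.
The clause (x3) is unit, so x3 = True.
The clause (x1) is unit, so x1 = True.
The clause (x2) is unit, so x2 = True.
Now (¬x2) is unsatisfied and unit — conflict.
So every satisfying assignment has x6 = False.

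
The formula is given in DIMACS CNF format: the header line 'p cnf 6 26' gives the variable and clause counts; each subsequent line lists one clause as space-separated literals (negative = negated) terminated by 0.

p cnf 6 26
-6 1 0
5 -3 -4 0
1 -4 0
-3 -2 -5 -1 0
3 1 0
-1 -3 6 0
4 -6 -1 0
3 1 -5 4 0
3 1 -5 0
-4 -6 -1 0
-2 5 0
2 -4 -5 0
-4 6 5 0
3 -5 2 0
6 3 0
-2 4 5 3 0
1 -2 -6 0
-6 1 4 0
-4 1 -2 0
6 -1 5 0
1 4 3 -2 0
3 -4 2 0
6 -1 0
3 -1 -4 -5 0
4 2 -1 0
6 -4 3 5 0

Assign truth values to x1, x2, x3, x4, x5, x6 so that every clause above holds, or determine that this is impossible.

x1: False,  x2: False,  x3: True,  x4: False,  x5: True,  x6: False

Try x6 = False.
The clause (x3) is unit, so x3 = True.
The clause (¬x1) is unit, so x1 = False.
The clause (¬x4) is unit, so x4 = False.
Try x2 = False.
All clauses hold; x5 can take either value.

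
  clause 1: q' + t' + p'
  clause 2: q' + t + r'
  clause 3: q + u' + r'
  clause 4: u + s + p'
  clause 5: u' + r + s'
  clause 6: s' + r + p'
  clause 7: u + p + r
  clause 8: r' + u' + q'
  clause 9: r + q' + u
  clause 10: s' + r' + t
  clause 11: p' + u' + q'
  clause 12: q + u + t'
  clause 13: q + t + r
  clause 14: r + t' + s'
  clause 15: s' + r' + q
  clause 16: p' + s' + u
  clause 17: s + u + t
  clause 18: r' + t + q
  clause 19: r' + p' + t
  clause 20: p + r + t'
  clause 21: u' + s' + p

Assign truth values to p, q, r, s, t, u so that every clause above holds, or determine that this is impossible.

p: 0,  q: 1,  r: 1,  s: 1,  t: 1,  u: 0

Case q = 1:
Case t = 1:
From the singleton clause (p'), p = 0.
From the singleton clause (r), r = 1.
From the singleton clause (u'), u = 0.
Every clause is now satisfied; s is unconstrained.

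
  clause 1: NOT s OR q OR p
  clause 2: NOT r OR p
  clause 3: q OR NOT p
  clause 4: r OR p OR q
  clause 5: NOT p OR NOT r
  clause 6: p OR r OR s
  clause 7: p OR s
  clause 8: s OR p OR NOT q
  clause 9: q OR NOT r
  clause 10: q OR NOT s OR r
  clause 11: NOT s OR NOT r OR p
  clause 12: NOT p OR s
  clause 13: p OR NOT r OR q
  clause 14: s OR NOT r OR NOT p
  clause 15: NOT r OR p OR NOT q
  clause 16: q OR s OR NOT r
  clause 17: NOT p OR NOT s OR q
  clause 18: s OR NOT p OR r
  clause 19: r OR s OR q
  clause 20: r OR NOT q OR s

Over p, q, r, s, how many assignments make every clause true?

There are 2^4 = 16 truth assignments over (p, q, r, s).
Split on q. With q = true, the clauses containing q are satisfied and NOT q drops from the rest; 2 of the 2^3 = 8 assignments to the other variables satisfy what remains.
With q = false, by the same count on the reduced clause set, 0 assignments work.
Total: 2 + 0 = 2.

2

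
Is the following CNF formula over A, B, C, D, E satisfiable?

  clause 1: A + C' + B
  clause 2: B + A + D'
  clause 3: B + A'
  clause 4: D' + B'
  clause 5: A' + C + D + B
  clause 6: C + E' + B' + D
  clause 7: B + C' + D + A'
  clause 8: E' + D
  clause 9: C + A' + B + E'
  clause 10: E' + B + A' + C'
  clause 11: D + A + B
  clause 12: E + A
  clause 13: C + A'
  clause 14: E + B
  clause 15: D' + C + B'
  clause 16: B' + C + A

Case B = 1:
The clause (D') is unit, so D = 0.
The clause (E') is unit, so E = 0.
The clause (A) is unit, so A = 1.
The clause (C) is unit, so C = 1.
Every clause now holds.
A satisfying assignment: A=1, B=1, C=1, D=0, E=0.

Yes, satisfiable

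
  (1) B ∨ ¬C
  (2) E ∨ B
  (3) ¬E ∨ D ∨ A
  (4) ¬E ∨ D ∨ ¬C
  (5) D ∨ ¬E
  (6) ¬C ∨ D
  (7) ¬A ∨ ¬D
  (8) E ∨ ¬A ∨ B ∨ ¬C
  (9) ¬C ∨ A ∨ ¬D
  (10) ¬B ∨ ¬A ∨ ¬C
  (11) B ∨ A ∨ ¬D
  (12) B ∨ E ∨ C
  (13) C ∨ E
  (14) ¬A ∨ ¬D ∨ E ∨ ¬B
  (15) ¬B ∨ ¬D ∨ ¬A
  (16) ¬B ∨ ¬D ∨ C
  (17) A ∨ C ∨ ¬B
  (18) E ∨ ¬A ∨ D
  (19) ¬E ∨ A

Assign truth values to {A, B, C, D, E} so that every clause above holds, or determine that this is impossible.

UNSATISFIABLE

Suppose B = True.
Suppose D = True.
Unit clause (¬A) forces A = False.
Unit clause (¬C) forces C = False.
Now (C) is unsatisfied and unit — conflict.
Undo D and try D = False.
Unit clause (¬E) forces E = False.
Unit clause (¬C) forces C = False.
Now (C) is unsatisfied and unit — conflict.
Neither D = True nor D = False works.
Undo B and try B = False.
Unit clause (¬C) forces C = False.
Unit clause (E) forces E = True.
Unit clause (D) forces D = True.
Unit clause (¬A) forces A = False.
Now (A) is unsatisfied and unit — conflict.
Neither B = True nor B = False works.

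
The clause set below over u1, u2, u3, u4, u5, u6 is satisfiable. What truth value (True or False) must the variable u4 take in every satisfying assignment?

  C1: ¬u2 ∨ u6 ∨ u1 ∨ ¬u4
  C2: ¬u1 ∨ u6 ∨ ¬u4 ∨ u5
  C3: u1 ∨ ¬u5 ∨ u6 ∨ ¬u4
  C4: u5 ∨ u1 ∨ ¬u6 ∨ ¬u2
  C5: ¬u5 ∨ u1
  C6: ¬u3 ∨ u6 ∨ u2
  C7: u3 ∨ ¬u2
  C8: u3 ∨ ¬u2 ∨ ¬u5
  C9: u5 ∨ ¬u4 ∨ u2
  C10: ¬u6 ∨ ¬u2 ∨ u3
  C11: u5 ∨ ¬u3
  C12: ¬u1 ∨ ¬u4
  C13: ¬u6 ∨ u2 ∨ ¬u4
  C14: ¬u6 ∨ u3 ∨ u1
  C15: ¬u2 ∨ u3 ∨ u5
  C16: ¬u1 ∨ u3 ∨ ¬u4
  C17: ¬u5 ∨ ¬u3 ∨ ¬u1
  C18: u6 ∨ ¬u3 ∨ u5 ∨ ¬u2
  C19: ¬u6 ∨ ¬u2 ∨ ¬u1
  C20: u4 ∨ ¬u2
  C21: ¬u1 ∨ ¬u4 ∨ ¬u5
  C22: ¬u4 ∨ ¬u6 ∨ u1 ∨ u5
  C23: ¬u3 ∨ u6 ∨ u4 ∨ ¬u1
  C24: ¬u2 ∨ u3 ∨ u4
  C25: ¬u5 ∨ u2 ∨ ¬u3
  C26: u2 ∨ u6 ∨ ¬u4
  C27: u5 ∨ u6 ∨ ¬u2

Suppose u4 = True.
Unit clause (¬u1) forces u1 = False.
Unit clause (¬u5) forces u5 = False.
Unit clause (u2) forces u2 = True.
Unit clause (u6) forces u6 = True.
But (¬u6) is also a unit clause — contradiction.
So every satisfying assignment has u4 = False.

False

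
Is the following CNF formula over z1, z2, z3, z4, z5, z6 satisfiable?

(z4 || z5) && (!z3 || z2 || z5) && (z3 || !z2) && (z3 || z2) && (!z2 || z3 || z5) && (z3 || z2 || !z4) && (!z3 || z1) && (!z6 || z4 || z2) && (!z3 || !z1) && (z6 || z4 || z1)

No

Suppose z4 = true.
Suppose z3 = true.
The clause (z1) is unit, so z1 = true.
But (!z1) is also a unit clause — contradiction.
Undo z3 and try z3 = false.
The clause (!z2) is unit, so z2 = false.
But (z2) is also a unit clause — contradiction.
Both values of z3 lead to a conflict.
Undo z4 and try z4 = false.
The clause (z5) is unit, so z5 = true.
Suppose z3 = true.
The clause (z1) is unit, so z1 = true.
But (!z1) is also a unit clause — contradiction.
Undo z3 and try z3 = false.
The clause (!z2) is unit, so z2 = false.
But (z2) is also a unit clause — contradiction.
Both values of z3 lead to a conflict.
Both values of z4 lead to a conflict.
No assignment satisfies every clause.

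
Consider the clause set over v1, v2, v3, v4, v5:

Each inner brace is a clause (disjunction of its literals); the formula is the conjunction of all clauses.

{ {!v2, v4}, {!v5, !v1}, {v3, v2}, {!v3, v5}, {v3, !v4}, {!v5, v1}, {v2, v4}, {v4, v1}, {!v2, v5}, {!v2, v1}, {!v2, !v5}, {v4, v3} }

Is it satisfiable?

No, unsatisfiable

Case v2 = false:
(v3) alone gives v3 = true.
(v5) alone gives v5 = true.
(!v1) alone gives v1 = false.
But (v1) is also a unit clause — contradiction.
So v2 must be the other value — set v2 = true.
(v4) alone gives v4 = true.
(v3) alone gives v3 = true.
(v5) alone gives v5 = true.
But (!v5) is also a unit clause — contradiction.
Neither v2 = true nor v2 = false works.
No assignment satisfies every clause.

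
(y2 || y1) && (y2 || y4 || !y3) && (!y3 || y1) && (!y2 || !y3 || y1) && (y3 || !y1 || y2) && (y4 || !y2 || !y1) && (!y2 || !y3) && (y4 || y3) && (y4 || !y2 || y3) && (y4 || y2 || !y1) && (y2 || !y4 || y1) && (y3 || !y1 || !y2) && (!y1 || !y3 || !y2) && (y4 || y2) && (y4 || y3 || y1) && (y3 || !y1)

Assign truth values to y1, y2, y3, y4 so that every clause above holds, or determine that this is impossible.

Try y2 = false.
From the singleton clause (y1), y1 = true.
From the singleton clause (y3), y3 = true.
From the singleton clause (y4), y4 = true.
This assignment satisfies each clause.

y1 ↦ true; y2 ↦ false; y3 ↦ true; y4 ↦ true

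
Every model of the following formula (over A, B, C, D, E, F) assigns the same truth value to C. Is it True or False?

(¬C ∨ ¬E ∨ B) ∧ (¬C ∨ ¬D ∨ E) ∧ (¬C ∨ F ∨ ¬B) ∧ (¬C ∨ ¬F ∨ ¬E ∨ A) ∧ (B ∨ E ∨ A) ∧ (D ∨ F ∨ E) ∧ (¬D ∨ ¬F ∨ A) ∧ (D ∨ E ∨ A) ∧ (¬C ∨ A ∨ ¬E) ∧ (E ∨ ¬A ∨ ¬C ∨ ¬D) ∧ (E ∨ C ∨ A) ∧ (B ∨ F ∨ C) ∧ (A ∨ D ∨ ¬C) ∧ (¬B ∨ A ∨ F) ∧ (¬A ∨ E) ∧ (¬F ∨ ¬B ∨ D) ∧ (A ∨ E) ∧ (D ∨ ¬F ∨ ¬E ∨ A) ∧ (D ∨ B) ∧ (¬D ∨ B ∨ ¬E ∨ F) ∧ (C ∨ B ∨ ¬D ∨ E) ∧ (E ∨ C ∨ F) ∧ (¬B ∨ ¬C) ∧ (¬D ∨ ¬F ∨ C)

Suppose C = True.
From the singleton clause (¬B), B = False.
From the singleton clause (¬E), E = False.
From the singleton clause (¬D), D = False.
That conflicts with the unit clause (D).
So every satisfying assignment has C = False.

False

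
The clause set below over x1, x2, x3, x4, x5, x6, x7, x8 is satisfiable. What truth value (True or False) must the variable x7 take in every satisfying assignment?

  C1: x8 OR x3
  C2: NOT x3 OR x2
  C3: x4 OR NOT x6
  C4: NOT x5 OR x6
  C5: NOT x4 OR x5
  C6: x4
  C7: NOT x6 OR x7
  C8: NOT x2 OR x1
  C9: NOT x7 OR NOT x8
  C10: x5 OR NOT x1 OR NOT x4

Suppose x7 = false.
From the singleton clause (x4), x4 = true.
From the singleton clause (x5), x5 = true.
From the singleton clause (x6), x6 = true.
Now (NOT x6) is unsatisfied and unit — conflict.
So every satisfying assignment has x7 = True.

True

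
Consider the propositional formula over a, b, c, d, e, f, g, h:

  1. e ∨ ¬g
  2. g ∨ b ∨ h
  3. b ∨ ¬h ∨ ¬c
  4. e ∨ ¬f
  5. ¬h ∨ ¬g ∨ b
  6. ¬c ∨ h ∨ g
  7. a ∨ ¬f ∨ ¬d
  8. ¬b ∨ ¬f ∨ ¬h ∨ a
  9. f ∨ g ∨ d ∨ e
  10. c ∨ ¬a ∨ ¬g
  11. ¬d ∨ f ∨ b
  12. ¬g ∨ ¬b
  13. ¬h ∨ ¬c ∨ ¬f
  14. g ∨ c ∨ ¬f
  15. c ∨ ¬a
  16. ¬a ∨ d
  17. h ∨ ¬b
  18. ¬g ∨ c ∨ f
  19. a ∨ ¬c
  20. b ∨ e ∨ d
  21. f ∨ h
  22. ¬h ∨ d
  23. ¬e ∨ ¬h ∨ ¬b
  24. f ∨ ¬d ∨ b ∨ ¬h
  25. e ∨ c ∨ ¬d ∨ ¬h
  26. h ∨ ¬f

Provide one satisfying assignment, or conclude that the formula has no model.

Try e = False.
Unit clause (¬g) forces g = False.
Unit clause (¬f) forces f = False.
Unit clause (d) forces d = True.
Unit clause (b) forces b = True.
Unit clause (h) forces h = True.
Unit clause (c) forces c = True.
Unit clause (a) forces a = True.
All clauses are satisfied.

a: True,  b: True,  c: True,  d: True,  e: False,  f: False,  g: False,  h: True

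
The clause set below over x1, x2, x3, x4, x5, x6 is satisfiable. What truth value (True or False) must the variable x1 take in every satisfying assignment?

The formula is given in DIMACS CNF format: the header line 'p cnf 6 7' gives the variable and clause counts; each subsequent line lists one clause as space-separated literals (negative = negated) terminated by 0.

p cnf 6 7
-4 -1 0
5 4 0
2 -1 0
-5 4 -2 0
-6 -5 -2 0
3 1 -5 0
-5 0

Suppose x1 = True.
From the singleton clause (¬x4), x4 = False.
From the singleton clause (x5), x5 = True.
That conflicts with the unit clause (¬x5).
So every satisfying assignment has x1 = False.

False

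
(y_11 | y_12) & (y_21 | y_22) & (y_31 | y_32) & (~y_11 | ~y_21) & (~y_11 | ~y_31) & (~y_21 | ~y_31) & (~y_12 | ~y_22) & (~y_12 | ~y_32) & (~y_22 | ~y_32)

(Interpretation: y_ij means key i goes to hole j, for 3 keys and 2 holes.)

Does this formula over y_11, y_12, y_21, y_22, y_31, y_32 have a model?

Try y_11 = 1.
(~y_21) alone gives y_21 = 0.
(y_22) alone gives y_22 = 1.
(~y_31) alone gives y_31 = 0.
(y_32) alone gives y_32 = 1.
That conflicts with the unit clause (~y_32).
So y_11 must be the other value — set y_11 = 0.
(y_12) alone gives y_12 = 1.
(~y_22) alone gives y_22 = 0.
(y_21) alone gives y_21 = 1.
(~y_31) alone gives y_31 = 0.
(y_32) alone gives y_32 = 1.
That conflicts with the unit clause (~y_32).
Either choice for y_11 ends in contradiction.
No assignment satisfies every clause.

Unsatisfiable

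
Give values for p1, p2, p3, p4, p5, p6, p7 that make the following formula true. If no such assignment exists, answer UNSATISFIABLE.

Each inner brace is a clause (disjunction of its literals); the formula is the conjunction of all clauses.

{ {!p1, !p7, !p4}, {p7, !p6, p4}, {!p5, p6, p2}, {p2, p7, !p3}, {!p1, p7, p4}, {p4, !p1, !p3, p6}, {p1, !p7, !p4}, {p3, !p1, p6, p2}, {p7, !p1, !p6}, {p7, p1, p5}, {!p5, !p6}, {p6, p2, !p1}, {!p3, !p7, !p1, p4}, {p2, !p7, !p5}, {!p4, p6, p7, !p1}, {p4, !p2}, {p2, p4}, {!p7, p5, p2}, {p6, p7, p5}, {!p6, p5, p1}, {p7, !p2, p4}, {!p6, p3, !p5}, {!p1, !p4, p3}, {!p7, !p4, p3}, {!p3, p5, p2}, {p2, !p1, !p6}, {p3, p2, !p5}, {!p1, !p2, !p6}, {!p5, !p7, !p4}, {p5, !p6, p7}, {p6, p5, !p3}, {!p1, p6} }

p1: false,  p2: true,  p3: true,  p4: true,  p5: true,  p6: false,  p7: false

Suppose p5 = true.
From the singleton clause (!p6), p6 = false.
From the singleton clause (p2), p2 = true.
From the singleton clause (p4), p4 = true.
From the singleton clause (!p7), p7 = false.
From the singleton clause (!p1), p1 = false.
No clause remains; p3 is free.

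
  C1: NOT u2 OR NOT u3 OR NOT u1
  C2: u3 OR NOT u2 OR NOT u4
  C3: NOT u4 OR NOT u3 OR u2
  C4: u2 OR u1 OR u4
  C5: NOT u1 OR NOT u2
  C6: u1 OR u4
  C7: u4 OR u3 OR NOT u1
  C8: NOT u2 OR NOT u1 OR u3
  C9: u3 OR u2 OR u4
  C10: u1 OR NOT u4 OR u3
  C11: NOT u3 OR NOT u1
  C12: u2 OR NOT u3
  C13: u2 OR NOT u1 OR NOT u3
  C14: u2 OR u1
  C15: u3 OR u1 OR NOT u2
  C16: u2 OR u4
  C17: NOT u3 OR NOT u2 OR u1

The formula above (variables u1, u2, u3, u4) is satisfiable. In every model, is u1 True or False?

True

Suppose u1 = false.
From the singleton clause (u4), u4 = true.
From the singleton clause (u3), u3 = true.
From the singleton clause (u2), u2 = true.
But (NOT u2) is also a unit clause — contradiction.
So every satisfying assignment has u1 = True.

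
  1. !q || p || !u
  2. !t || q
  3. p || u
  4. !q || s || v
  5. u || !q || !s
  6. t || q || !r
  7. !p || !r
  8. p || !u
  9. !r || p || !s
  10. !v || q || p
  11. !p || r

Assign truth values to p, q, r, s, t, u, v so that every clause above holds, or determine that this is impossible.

Try t = false.
Try p = true.
The clause (!r) is unit, so r = false.
Now (r) is unsatisfied and unit — conflict.
Undo p and try p = false.
The clause (u) is unit, so u = true.
Now (!u) is unsatisfied and unit — conflict.
Neither p = true nor p = false works.
Undo t and try t = true.
The clause (q) is unit, so q = true.
Try p = true.
The clause (!r) is unit, so r = false.
Now (r) is unsatisfied and unit — conflict.
Undo p and try p = false.
The clause (!u) is unit, so u = false.
Now (u) is unsatisfied and unit — conflict.
Neither p = true nor p = false works.
Neither t = true nor t = false works.

UNSATISFIABLE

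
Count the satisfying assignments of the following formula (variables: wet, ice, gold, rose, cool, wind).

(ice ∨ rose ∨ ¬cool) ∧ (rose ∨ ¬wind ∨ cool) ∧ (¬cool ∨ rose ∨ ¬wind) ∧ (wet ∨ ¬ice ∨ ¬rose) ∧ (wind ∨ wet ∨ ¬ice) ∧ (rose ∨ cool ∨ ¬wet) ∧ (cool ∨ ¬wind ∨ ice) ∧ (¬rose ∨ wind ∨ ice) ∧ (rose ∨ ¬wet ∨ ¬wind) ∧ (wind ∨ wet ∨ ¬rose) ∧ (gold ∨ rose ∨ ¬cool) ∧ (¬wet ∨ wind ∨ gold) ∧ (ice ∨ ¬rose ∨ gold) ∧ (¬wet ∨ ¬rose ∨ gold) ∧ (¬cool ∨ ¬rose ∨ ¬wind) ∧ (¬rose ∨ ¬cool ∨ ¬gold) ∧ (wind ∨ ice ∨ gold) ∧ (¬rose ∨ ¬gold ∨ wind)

3

There are 2^6 = 64 truth assignments over (wet, ice, gold, rose, cool, wind).
Split on rose. With rose = True, the clauses containing rose are satisfied and ¬rose drops from the rest; 1 of the 2^5 = 32 assignments to the other variables satisfy what remains.
With rose = False, by the same count on the reduced clause set, 2 assignments work.
(One model: wet=F, ice=F, gold=T, rose=F, cool=F, wind=F.)
Total: 1 + 2 = 3.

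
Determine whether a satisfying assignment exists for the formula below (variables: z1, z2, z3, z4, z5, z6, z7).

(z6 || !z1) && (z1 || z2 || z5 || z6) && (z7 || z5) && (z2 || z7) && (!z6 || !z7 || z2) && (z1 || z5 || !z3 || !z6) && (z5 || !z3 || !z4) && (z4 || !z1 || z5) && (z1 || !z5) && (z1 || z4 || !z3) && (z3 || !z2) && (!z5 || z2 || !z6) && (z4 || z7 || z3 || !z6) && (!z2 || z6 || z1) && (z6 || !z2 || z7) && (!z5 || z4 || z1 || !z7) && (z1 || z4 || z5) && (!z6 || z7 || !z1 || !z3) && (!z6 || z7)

Branch on z6: set z6 = true.
(z7) alone gives z7 = true.
(z2) alone gives z2 = true.
(z3) alone gives z3 = true.
Branch on z1: set z1 = true.
Branch on z5: set z5 = true.
No clause remains; z4 is free.
A satisfying assignment: z1: true; z2: true; z3: true; z4: true; z5: true; z6: true; z7: true.

Yes, satisfiable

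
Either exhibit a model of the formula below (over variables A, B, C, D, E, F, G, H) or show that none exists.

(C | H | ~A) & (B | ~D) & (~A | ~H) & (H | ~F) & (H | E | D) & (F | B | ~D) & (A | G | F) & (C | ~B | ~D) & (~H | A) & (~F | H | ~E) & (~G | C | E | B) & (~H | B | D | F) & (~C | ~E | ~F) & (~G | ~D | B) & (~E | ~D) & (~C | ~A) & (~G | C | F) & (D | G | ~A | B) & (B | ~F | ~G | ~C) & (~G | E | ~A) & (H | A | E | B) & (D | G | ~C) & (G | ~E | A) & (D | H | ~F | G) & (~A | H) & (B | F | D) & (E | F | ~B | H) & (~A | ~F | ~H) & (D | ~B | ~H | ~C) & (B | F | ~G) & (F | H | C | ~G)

Branch on B: set B = 1.
Branch on A: set A = 0.
The clause (~H) is unit, so H = 0.
The clause (~F) is unit, so F = 0.
The clause (G) is unit, so G = 1.
The clause (C) is unit, so C = 1.
The clause (E) is unit, so E = 1.
The clause (~D) is unit, so D = 0.
All clauses are satisfied.

A ↦ 0,  B ↦ 1,  C ↦ 1,  D ↦ 0,  E ↦ 1,  F ↦ 0,  G ↦ 1,  H ↦ 0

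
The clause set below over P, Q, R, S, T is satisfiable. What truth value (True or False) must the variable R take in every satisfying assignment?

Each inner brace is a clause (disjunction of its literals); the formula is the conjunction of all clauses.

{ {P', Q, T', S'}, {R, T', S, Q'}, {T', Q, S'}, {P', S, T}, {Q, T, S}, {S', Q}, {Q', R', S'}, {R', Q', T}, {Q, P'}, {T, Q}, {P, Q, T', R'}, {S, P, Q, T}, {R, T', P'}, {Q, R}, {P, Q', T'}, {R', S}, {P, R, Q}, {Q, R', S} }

Suppose R = 1.
From the singleton clause (S), S = 1.
From the singleton clause (Q), Q = 1.
That conflicts with the unit clause (Q').
So every satisfying assignment has R = False.

False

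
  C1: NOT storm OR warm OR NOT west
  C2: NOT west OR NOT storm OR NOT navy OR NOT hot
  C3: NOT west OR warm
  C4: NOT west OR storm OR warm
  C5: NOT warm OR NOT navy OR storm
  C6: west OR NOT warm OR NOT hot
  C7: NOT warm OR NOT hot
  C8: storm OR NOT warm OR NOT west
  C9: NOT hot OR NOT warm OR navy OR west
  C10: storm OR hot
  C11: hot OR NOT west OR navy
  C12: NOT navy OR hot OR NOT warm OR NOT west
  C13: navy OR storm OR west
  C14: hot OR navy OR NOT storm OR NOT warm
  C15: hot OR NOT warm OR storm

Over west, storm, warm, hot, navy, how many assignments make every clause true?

There are 2^5 = 32 truth assignments over (west, storm, warm, hot, navy).
Split on navy. With navy = true, the clauses containing navy are satisfied and NOT navy drops from the rest; 4 of the 2^4 = 16 assignments to the other variables satisfy what remains.
With navy = false, by the same count on the reduced clause set, 2 assignments work.
(One model: west=F, storm=F, warm=F, hot=T, navy=T.)
Total: 4 + 2 = 6.

6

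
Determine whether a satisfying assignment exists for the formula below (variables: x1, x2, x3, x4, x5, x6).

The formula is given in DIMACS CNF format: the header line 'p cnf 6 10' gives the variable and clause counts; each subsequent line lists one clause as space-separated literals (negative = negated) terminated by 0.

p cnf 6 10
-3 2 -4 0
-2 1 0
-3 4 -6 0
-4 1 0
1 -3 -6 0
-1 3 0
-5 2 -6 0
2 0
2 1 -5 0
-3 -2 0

No

(x2) alone gives x2 = True.
(x1) alone gives x1 = True.
(x3) alone gives x3 = True.
Now (¬x3) is unsatisfied and unit — conflict.
No assignment satisfies every clause.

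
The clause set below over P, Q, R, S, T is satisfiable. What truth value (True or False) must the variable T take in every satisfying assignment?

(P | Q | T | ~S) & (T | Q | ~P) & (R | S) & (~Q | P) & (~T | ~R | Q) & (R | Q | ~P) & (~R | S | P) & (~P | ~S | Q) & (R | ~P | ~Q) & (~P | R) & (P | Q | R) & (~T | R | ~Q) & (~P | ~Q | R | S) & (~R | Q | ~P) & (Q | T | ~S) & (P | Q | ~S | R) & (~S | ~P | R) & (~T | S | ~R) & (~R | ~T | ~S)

False

Suppose T = 1.
Branch on R: set R = 1.
Unit clause (Q) forces Q = 1.
Unit clause (P) forces P = 1.
Unit clause (S) forces S = 1.
Now (~S) is unsatisfied and unit — conflict.
Backtrack on R: now try R = 0.
Unit clause (S) forces S = 1.
Unit clause (~P) forces P = 0.
Unit clause (~Q) forces Q = 0.
Now (Q) is unsatisfied and unit — conflict.
Either choice for R ends in contradiction.
So every satisfying assignment has T = False.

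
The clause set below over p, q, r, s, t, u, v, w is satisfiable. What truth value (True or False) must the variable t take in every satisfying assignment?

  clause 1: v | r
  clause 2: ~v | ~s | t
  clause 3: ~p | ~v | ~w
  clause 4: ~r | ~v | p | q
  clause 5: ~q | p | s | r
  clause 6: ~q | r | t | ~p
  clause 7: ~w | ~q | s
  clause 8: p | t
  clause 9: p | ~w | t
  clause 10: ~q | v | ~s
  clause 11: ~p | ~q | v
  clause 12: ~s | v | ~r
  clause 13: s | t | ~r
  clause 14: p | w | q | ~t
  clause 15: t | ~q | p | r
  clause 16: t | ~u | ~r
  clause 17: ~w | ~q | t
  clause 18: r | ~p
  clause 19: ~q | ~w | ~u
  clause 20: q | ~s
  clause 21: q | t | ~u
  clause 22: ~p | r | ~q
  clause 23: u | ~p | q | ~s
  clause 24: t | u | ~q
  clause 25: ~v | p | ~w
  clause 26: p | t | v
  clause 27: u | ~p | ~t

Suppose t = 0.
The clause (p) is unit, so p = 1.
The clause (r) is unit, so r = 1.
The clause (s) is unit, so s = 1.
The clause (~v) is unit, so v = 0.
Now (v) is unsatisfied and unit — conflict.
So every satisfying assignment has t = True.

True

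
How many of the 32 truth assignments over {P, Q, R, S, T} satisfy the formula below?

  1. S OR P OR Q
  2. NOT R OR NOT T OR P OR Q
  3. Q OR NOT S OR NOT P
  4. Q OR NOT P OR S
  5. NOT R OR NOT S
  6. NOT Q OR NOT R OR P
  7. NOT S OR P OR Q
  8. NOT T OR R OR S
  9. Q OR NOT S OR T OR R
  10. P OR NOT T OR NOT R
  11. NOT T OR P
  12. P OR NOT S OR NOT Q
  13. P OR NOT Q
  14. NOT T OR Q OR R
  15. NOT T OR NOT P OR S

There are 2^5 = 32 truth assignments over (P, Q, R, S, T).
Split on S. With S = true, the clauses containing S are satisfied and NOT S drops from the rest; 2 of the 2^4 = 16 assignments to the other variables satisfy what remains.
With S = false, by the same count on the reduced clause set, 2 assignments work.
(One model: P=T, Q=T, R=F, S=F, T=F.)
Total: 2 + 2 = 4.

4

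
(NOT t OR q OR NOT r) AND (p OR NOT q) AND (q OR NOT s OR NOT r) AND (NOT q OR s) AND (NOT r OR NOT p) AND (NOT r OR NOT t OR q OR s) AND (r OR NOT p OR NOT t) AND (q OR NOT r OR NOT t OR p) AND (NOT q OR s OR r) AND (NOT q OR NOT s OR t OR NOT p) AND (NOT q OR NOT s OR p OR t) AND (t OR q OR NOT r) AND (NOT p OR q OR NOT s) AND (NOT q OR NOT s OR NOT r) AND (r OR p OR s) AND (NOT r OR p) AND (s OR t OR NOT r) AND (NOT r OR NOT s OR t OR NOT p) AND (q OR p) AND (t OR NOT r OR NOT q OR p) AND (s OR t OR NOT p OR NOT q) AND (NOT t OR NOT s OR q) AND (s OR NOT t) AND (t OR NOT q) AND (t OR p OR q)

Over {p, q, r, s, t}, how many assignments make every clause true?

There are 2^5 = 32 truth assignments over (p, q, r, s, t).
Split on s. With s = true, the clauses containing s are satisfied and NOT s drops from the rest; 0 of the 2^4 = 16 assignments to the other variables satisfy what remains.
With s = false, by the same count on the reduced clause set, 1 assignment works.
(One model: p=T, q=F, r=F, s=F, t=F.)
Total: 0 + 1 = 1.

1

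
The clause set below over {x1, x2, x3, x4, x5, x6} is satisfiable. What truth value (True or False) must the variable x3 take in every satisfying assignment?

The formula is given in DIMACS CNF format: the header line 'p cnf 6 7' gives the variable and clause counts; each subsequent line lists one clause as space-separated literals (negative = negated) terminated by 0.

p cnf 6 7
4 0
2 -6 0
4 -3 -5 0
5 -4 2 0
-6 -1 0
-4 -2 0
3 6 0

True

Suppose x3 = False.
From the singleton clause (x4), x4 = True.
From the singleton clause (¬x2), x2 = False.
From the singleton clause (¬x6), x6 = False.
That conflicts with the unit clause (x6).
So every satisfying assignment has x3 = True.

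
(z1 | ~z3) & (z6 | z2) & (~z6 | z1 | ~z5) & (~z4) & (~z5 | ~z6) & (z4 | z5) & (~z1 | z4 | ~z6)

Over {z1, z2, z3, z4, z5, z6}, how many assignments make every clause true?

There are 2^6 = 64 truth assignments over (z1, z2, z3, z4, z5, z6).
Split on z2. With z2 = 1, the clauses containing z2 are satisfied and ~z2 drops from the rest; 3 of the 2^5 = 32 assignments to the other variables satisfy what remains.
With z2 = 0, by the same count on the reduced clause set, 0 assignments work.
(One model: z1=F, z2=T, z3=F, z4=F, z5=T, z6=F.)
Total: 3 + 0 = 3.

3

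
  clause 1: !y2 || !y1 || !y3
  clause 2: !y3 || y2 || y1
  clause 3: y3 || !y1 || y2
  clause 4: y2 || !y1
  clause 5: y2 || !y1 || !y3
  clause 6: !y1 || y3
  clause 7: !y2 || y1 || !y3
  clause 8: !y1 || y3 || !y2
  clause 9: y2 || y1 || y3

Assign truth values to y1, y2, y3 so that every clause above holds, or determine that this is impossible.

Try y2 = true.
Try y1 = false.
Unit clause (!y3) forces y3 = false.
This assignment satisfies each clause.

y1: false,  y2: true,  y3: false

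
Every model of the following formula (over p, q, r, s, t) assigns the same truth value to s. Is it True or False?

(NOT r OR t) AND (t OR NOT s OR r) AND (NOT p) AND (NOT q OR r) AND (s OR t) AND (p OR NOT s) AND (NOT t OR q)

Suppose s = true.
Unit clause (NOT p) forces p = false.
But (p) is also a unit clause — contradiction.
So every satisfying assignment has s = False.

False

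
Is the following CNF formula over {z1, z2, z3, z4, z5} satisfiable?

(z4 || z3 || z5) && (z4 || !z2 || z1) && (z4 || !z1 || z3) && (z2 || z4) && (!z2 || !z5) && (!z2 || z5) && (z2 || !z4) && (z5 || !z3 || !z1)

Try z2 = true.
From the singleton clause (!z5), z5 = false.
Now (z5) is unsatisfied and unit — conflict.
So z2 must be the other value — set z2 = false.
From the singleton clause (z4), z4 = true.
Now (!z4) is unsatisfied and unit — conflict.
Both values of z2 lead to a conflict.
No assignment satisfies every clause.

No, unsatisfiable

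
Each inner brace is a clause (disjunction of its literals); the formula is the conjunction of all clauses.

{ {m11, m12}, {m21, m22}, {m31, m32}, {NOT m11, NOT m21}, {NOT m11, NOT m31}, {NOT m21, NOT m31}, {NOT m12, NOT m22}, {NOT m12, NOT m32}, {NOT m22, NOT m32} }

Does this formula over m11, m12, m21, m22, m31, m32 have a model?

No

Try m11 = true.
The clause (NOT m21) is unit, so m21 = false.
The clause (m22) is unit, so m22 = true.
The clause (NOT m31) is unit, so m31 = false.
The clause (m32) is unit, so m32 = true.
That conflicts with the unit clause (NOT m32).
So m11 must be the other value — set m11 = false.
The clause (m12) is unit, so m12 = true.
The clause (NOT m22) is unit, so m22 = false.
The clause (m21) is unit, so m21 = true.
The clause (NOT m31) is unit, so m31 = false.
The clause (m32) is unit, so m32 = true.
That conflicts with the unit clause (NOT m32).
Both values of m11 lead to a conflict.
No assignment satisfies every clause.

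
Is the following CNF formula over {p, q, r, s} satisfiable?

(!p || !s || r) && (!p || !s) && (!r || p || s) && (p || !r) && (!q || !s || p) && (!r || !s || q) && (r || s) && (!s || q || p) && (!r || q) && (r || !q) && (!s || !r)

Satisfiable

Branch on p: set p = true.
The clause (!s) is unit, so s = false.
The clause (r) is unit, so r = true.
The clause (q) is unit, so q = true.
All clauses are satisfied.
A satisfying assignment: p: true, q: true, r: true, s: false.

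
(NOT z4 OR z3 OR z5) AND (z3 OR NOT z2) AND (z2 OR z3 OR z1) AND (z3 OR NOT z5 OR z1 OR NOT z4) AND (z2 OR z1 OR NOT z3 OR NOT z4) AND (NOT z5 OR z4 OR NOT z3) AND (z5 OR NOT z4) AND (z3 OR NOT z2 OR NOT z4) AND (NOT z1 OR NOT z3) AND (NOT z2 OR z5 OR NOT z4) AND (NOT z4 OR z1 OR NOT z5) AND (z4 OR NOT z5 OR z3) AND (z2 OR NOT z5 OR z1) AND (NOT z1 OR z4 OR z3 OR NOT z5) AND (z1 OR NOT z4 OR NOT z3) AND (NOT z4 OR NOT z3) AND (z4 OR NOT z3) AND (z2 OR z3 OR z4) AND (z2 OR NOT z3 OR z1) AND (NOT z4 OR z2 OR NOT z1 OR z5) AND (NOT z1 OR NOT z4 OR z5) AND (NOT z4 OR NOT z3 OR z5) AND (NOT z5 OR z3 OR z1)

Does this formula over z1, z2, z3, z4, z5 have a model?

Try z3 = false.
The clause (NOT z2) is unit, so z2 = false.
The clause (z1) is unit, so z1 = true.
The clause (z4) is unit, so z4 = true.
The clause (z5) is unit, so z5 = true.
Every clause now holds.
A satisfying assignment: z1 ↦ true,  z2 ↦ false,  z3 ↦ false,  z4 ↦ true,  z5 ↦ true.

Yes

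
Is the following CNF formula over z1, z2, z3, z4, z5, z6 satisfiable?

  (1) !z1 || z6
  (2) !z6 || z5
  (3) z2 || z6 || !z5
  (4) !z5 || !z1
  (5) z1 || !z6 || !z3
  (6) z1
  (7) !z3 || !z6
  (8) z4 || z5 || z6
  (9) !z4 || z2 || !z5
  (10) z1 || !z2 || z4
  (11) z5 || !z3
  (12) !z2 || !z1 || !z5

Unit clause (z1) forces z1 = true.
Unit clause (z6) forces z6 = true.
Unit clause (z5) forces z5 = true.
That conflicts with the unit clause (!z5).
No assignment satisfies every clause.

No, unsatisfiable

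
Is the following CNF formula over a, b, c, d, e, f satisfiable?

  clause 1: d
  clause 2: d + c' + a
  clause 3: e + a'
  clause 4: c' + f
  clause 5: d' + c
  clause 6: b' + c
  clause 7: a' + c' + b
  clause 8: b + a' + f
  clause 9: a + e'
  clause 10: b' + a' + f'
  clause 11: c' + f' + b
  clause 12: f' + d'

The clause (d) is unit, so d = 1.
The clause (c) is unit, so c = 1.
The clause (f) is unit, so f = 1.
Now (f') is unsatisfied and unit — conflict.
No assignment satisfies every clause.

No, unsatisfiable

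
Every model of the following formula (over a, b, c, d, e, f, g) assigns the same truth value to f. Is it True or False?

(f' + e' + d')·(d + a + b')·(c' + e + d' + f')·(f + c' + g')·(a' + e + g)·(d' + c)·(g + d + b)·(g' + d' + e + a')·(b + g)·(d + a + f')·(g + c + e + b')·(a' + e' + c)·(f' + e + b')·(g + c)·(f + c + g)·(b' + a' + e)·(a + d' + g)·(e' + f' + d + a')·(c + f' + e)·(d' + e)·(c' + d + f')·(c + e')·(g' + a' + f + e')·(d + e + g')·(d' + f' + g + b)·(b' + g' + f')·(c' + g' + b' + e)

Suppose f = 1.
Try e = 0.
The clause (b') is unit, so b = 0.
The clause (g) is unit, so g = 1.
The clause (c) is unit, so c = 1.
The clause (d') is unit, so d = 0.
But (d) is also a unit clause — contradiction.
That branch fails; take e = 1 instead.
The clause (d') is unit, so d = 0.
The clause (a) is unit, so a = 1.
But (a') is also a unit clause — contradiction.
Both values of e lead to a conflict.
So every satisfying assignment has f = False.

False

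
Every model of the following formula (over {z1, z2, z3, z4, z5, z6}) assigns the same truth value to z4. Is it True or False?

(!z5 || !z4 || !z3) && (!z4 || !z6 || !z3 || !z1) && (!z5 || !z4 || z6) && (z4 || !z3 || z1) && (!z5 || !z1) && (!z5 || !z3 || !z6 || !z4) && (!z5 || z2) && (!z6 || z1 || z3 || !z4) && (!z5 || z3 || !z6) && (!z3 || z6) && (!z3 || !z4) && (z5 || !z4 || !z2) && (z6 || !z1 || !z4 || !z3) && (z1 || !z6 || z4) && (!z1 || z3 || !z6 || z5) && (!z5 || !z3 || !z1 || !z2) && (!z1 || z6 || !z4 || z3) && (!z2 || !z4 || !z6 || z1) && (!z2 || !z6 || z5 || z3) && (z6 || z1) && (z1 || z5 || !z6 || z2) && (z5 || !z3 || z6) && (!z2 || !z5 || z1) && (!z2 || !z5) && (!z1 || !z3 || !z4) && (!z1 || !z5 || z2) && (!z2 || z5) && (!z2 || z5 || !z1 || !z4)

False

Suppose z4 = true.
(!z3) alone gives z3 = false.
Branch on z5: set z5 = false.
(!z2) alone gives z2 = false.
Branch on z6: set z6 = false.
(!z1) alone gives z1 = false.
Now (z1) is unsatisfied and unit — conflict.
Undo z6 and try z6 = true.
(z1) alone gives z1 = true.
Now (!z1) is unsatisfied and unit — conflict.
Both values of z6 lead to a conflict.
Undo z5 and try z5 = true.
(z6) alone gives z6 = true.
Now (!z6) is unsatisfied and unit — conflict.
Both values of z5 lead to a conflict.
So every satisfying assignment has z4 = False.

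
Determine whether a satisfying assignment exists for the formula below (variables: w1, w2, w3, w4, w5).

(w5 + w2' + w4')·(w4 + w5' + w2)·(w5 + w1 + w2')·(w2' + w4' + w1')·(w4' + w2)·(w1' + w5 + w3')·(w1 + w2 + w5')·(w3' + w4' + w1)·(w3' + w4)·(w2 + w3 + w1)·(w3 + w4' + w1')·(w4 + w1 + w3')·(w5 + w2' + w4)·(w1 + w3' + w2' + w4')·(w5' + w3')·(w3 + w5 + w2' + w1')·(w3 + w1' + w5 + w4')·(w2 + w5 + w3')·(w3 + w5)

Branch on w4: set w4 = 0.
(w3') alone gives w3 = 0.
(w5) alone gives w5 = 1.
(w2) alone gives w2 = 1.
No clause remains; w1 is free.
A satisfying assignment: w1: 0, w2: 1, w3: 0, w4: 0, w5: 1.

Yes, satisfiable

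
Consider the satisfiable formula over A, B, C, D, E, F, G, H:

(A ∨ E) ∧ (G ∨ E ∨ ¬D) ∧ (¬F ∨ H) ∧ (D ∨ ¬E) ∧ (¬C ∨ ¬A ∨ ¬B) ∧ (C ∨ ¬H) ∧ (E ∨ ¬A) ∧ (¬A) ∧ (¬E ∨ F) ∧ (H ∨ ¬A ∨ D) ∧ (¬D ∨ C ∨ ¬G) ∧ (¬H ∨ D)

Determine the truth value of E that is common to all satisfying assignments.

True

Suppose E = False.
The clause (A) is unit, so A = True.
That conflicts with the unit clause (¬A).
So every satisfying assignment has E = True.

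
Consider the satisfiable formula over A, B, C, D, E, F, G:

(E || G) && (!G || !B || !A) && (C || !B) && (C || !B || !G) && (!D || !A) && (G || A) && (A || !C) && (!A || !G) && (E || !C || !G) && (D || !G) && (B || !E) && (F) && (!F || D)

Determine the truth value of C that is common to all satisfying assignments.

False

Suppose C = true.
The clause (A) is unit, so A = true.
The clause (!D) is unit, so D = false.
The clause (!G) is unit, so G = false.
The clause (E) is unit, so E = true.
The clause (B) is unit, so B = true.
The clause (F) is unit, so F = true.
Now (!F) is unsatisfied and unit — conflict.
So every satisfying assignment has C = False.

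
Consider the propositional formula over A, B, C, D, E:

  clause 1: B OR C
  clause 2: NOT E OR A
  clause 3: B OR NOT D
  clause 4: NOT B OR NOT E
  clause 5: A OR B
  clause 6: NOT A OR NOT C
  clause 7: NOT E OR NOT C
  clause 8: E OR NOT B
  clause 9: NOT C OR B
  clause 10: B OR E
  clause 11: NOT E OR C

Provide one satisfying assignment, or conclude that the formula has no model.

UNSATISFIABLE

Branch on B: set B = true.
Unit clause (NOT E) forces E = false.
That conflicts with the unit clause (E).
So B must be the other value — set B = false.
Unit clause (C) forces C = true.
That conflicts with the unit clause (NOT C).
Neither B = true nor B = false works.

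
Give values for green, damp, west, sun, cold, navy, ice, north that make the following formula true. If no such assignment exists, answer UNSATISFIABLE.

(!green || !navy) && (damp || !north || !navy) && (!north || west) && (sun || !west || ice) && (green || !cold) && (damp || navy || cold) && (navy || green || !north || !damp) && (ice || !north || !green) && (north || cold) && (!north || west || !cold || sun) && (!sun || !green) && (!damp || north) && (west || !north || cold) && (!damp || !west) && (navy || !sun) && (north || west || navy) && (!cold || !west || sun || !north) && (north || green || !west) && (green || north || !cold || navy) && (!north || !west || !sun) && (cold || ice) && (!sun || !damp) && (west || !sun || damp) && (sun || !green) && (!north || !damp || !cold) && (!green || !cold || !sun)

UNSATISFIABLE

Case green = false:
From the singleton clause (!cold), cold = false.
From the singleton clause (north), north = true.
From the singleton clause (west), west = true.
From the singleton clause (!damp), damp = false.
From the singleton clause (!navy), navy = false.
Now (navy) is unsatisfied and unit — conflict.
Undo green and try green = true.
From the singleton clause (!navy), navy = false.
From the singleton clause (!sun), sun = false.
Now (sun) is unsatisfied and unit — conflict.
Either choice for green ends in contradiction.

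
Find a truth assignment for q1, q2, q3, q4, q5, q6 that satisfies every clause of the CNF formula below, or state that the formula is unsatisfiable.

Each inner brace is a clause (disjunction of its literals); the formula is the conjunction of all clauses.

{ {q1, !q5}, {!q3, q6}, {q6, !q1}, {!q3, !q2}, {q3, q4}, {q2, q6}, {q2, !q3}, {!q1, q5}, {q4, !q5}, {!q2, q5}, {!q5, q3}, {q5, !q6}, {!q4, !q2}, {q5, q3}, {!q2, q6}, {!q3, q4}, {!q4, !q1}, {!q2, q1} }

UNSATISFIABLE

Suppose q1 = true.
(q6) alone gives q6 = true.
(q5) alone gives q5 = true.
(q4) alone gives q4 = true.
Now (!q4) is unsatisfied and unit — conflict.
Undo q1 and try q1 = false.
(!q5) alone gives q5 = false.
(!q2) alone gives q2 = false.
(q6) alone gives q6 = true.
Now (!q6) is unsatisfied and unit — conflict.
Both values of q1 lead to a conflict.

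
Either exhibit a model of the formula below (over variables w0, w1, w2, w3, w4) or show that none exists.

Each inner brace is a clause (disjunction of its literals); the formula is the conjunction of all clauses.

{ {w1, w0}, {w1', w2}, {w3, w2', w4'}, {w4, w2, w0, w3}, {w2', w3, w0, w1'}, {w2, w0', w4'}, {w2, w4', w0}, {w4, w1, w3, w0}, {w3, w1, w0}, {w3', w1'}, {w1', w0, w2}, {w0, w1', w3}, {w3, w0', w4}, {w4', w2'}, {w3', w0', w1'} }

Branch on w1: set w1 = 0.
Unit clause (w0) forces w0 = 1.
Branch on w2: set w2 = 0.
Unit clause (w4') forces w4 = 0.
Unit clause (w3) forces w3 = 1.
All clauses are satisfied.

w0 ↦ 1,  w1 ↦ 0,  w2 ↦ 0,  w3 ↦ 1,  w4 ↦ 0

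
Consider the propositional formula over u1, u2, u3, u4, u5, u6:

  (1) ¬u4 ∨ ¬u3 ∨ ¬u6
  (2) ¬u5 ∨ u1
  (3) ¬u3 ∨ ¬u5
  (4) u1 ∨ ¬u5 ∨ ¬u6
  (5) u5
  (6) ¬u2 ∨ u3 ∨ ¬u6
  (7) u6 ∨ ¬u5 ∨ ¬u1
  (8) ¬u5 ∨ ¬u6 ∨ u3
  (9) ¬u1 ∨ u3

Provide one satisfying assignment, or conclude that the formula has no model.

UNSATISFIABLE

The clause (u5) is unit, so u5 = True.
The clause (u1) is unit, so u1 = True.
The clause (¬u3) is unit, so u3 = False.
But (u3) is also a unit clause — contradiction.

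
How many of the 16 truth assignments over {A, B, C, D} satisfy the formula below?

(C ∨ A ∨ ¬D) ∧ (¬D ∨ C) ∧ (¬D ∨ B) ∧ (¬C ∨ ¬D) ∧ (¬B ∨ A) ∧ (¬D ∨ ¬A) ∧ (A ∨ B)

4

There are 2^4 = 16 truth assignments over (A, B, C, D).
Split on C. With C = True, the clauses containing C are satisfied and ¬C drops from the rest; 2 of the 2^3 = 8 assignments to the other variables satisfy what remains.
With C = False, by the same count on the reduced clause set, 2 assignments work.
(One model: A=T, B=F, C=F, D=F.)
Total: 2 + 2 = 4.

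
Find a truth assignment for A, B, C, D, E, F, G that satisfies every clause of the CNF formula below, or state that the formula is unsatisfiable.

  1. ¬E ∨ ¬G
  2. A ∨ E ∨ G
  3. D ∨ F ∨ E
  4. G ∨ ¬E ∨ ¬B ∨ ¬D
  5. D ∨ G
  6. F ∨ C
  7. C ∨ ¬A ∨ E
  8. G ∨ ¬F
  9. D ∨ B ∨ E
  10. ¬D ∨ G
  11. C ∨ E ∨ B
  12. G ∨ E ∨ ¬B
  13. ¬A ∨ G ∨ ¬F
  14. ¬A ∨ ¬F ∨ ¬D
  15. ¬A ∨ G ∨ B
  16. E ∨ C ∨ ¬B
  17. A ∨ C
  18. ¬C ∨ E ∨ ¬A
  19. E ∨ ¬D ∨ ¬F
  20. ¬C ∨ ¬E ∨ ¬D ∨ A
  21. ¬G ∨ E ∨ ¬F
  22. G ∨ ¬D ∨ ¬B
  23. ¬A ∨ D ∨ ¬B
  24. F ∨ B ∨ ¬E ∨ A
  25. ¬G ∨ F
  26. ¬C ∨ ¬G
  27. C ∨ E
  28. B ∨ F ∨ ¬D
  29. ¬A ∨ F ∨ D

UNSATISFIABLE

Case E = False:
The clause (C) is unit, so C = True.
The clause (¬A) is unit, so A = False.
The clause (G) is unit, so G = True.
Now (¬G) is unsatisfied and unit — conflict.
So E must be the other value — set E = True.
The clause (¬G) is unit, so G = False.
The clause (D) is unit, so D = True.
Now (¬D) is unsatisfied and unit — conflict.
Both values of E lead to a conflict.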